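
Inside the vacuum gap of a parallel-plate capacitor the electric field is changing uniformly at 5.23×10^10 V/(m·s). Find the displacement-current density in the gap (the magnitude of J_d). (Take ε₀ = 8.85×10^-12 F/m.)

The displacement-current density is ε₀ ∂E/∂t = (8.85×10^-12)(5.23×10^10) = 0.463 A/m².

0.463 A/m²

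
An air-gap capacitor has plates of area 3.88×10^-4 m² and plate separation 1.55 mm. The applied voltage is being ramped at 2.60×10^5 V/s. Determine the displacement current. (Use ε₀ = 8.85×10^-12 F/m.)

C = ε₀A/d = (8.85×10^-12)(3.88×10^-4)/(1.55×10^-3) = 2.215×10^-12 F.
I_d = C dV/dt = (2.215×10^-12)(2.60×10^5) = 5.76×10^-7 A.

5.76×10^-7 A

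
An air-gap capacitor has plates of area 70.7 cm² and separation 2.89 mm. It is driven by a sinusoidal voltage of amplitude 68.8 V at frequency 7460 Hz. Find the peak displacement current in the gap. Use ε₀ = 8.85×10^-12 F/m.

6.98×10^-5 A

C = ε₀A/d = (8.85×10^-12)(7.07×10^-3)/(2.89×10^-3) = 2.165×10^-11 F; ω = 2πf = 4.687×10^4 rad/s.
I_d = C dV/dt, so |I_d|_max = C V₀ ω = (2.165×10^-11)(68.8)(4.687×10^4) = 6.98×10^-5 A.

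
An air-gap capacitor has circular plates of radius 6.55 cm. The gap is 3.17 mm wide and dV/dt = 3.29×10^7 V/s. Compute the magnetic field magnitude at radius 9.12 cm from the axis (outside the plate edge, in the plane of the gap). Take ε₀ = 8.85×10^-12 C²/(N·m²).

2.71×10^-9 T

I_d = C dV/dt with C = ε₀πR²/d = 3.763×10^-11 F, so I_d = (3.763×10^-11)(3.29×10^7) = 1.238×10^-3 A.
Outside the plates the loop encloses all of I_d, so B·2πr = μ₀ I_d and B = 2.71×10^-9 T.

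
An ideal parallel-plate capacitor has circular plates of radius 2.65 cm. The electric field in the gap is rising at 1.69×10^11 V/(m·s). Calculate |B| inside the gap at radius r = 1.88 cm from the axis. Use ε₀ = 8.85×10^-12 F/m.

1.77×10^-8 T

Total displacement current: I_d = ε₀(πR²)(dE/dt) = (8.85×10^-12)(2.206×10^-3)(1.69×10^11) = 3.299×10^-3 A.
For r < R the Ampère–Maxwell law gives B(2πr) = μ₀ I_d (r²/R²), so B = μ₀ I_d r/(2πR²) = (4π×10^-7)(3.299×10^-3)(0.0188)/(2π·0.0265²) = 1.77×10^-8 T.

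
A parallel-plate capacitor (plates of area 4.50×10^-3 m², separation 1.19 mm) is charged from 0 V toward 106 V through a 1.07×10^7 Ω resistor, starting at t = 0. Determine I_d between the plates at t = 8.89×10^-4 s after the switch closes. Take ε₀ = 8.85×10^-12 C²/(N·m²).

8.27×10^-7 A

With C = ε₀A/d = (8.85×10^-12)(4.50×10^-3)/(1.19×10^-3) = 3.347×10^-11 F, the time constant is τ = RC = 3.581×10^-4 s, so t/τ = 2.483 and e^(−t/τ) = 0.08349.
I_d = I_cond = (V₀/R) e^(−t/τ) = (9.907×10^-6)(0.08349) = 8.27×10^-7 A.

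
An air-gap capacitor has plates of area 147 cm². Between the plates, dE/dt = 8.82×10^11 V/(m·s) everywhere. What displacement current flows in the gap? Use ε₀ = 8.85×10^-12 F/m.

0.115 A

With a uniform field, Φ_E = EA, so I_d = ε₀ A dE/dt = 0.115 A.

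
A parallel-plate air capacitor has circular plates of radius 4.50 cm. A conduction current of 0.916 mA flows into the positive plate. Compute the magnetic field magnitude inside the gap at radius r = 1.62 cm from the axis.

1.47×10^-9 T

Between the plates the displacement current equals the wire current: I_d = 0.916 mA = 9.16×10^-4 A.
∮B·dl = μ₀ I_d,enc with I_d,enc = I_d r²/R² = 1.187×10^-4 A; so B = μ₀ I_d,enc/(2πr) = 1.47×10^-9 T.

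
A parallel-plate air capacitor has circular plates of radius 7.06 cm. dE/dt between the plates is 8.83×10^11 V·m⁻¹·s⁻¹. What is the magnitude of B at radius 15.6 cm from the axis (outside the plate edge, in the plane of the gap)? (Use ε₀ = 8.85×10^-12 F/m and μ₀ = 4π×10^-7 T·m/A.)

1.57×10^-7 T

Total displacement current: I_d = ε₀(πR²)(dE/dt) = (8.85×10^-12)(0.01566)(8.83×10^11) = 0.1224 A.
For r ≥ R the full I_d is enclosed: B = μ₀ I_d/(2πr) = (4π×10^-7)(0.1224)/(2π·0.156) = 1.57×10^-7 T.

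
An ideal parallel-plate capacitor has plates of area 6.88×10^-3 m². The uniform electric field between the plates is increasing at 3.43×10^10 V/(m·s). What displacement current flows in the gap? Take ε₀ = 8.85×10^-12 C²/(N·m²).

The displacement current is ε₀ times dΦ_E/dt = ε₀ A dE/dt = (8.85×10^-12)(6.88×10^-3)(3.43×10^10) = 2.09×10^-3 A.

2.09×10^-3 A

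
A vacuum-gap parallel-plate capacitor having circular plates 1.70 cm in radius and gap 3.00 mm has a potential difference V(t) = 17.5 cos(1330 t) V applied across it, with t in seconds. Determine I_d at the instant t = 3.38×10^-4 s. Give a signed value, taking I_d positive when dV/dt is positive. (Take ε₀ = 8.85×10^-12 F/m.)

dV/dt = (17.5)(1330)·−sin(0.44954) = -1.011×10^4 V/s.
I_d = C dV/dt with C = ε₀A/d = (8.85×10^-12)(9.079×10^-4)/(3.00×10^-3) = 2.678×10^-12 F, so I_d = (2.678×10^-12)(-1.011×10^4) = -2.71×10^-8 A.

-2.71×10^-8 A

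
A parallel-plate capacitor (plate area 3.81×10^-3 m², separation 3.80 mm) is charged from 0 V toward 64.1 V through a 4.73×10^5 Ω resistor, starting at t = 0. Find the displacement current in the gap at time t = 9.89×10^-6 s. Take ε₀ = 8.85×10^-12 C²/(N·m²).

1.28×10^-5 A

C = ε₀A/d = (8.85×10^-12)(3.81×10^-3)/(3.80×10^-3) = 8.873×10^-12 F and τ = RC = 4.197×10^-6 s. I_d in the gap equals the RC charging current.
I_d(t) = (V₀/R) e^(−t/τ) = 1.355×10^-4 · e^(−2.356) = 1.28×10^-5 A.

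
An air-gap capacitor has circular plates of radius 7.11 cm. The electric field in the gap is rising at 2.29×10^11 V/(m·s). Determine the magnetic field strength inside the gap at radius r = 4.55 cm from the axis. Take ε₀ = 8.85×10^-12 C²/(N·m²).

I_d = ε₀ dΦ_E/dt = ε₀ πR² (dE/dt) = (8.85×10^-12)(0.01588)(2.29×10^11) = 0.03218 A through the full plate area.
An Ampèrian loop of radius r encloses a fraction (r/R)² of I_d. Then B·2πr = μ₀ I_d (r/R)², giving B = μ₀ I_d r/(2πR²) = 5.79×10^-8 T.

5.79×10^-8 T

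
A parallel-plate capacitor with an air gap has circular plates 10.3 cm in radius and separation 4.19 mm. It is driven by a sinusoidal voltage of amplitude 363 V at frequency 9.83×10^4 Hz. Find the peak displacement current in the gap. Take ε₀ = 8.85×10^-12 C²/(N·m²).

0.0158 A

(dE/dt)_max = V₀ω/d = 5.351×10^10 V/(m·s); ω = 2πf = 6.176×10^5 rad/s.
I_d,max = ε₀ A (dE/dt)_max = (8.85×10^-12)(0.03333)(5.351×10^10) = 0.0158 A.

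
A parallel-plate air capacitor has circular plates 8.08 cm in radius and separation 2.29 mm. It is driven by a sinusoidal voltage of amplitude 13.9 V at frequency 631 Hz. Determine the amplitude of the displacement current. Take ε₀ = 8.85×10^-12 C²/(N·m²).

The displacement current equals the conduction current C dV/dt, which peaks at C V₀ ω.
With C = ε₀A/d = (8.85×10^-12)(0.02051)/(2.29×10^-3) = 7.926×10^-11 F and ω = 2πf = 3965 rad/s, I_d,max = (7.926×10^-11)(13.9)(3965) = 4.37×10^-6 A.

4.37×10^-6 A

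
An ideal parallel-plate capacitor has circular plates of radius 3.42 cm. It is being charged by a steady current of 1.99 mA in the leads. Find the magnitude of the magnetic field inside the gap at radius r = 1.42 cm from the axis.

No conduction current crosses the gap, so I_d there equals the 1.99×10^-3 A in the leads.
An Ampèrian loop of radius r encloses a fraction (r/R)² of I_d. Then B·2πr = μ₀ I_d (r/R)², giving B = μ₀ I_d r/(2πR²) = 4.83×10^-9 T.

4.83×10^-9 T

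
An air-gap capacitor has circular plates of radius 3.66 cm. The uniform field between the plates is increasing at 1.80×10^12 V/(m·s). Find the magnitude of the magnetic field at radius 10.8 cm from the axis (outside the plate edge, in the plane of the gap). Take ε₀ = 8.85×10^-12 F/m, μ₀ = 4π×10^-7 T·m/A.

1.24×10^-7 T

Through the whole plate area (πR² = 4.208×10^-3 m²), I_d = ε₀ πR² dE/dt = 0.06703 A.
For r ≥ R the full I_d is enclosed: B = μ₀ I_d/(2πr) = (4π×10^-7)(0.06703)/(2π·0.108) = 1.24×10^-7 T.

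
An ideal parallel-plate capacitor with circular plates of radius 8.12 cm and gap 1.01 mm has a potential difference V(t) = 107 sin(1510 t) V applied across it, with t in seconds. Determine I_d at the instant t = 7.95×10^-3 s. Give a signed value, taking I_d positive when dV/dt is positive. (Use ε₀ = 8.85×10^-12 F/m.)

2.48×10^-5 A

dE/dt = (V₀ω/d)·cos(ωt) with ωt = 12.0045 rad: (107)(1510)(0.8463)/(1.01×10^-3) = 1.354×10^8 V/(m·s).
I_d = ε₀ A dE/dt = (8.85×10^-12)(0.02071)(1.354×10^8) = 2.48×10^-5 A.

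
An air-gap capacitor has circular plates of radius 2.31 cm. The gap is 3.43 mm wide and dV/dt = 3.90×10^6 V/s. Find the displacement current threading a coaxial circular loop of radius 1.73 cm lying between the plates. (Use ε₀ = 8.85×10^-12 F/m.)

9.46×10^-6 A

I_d = C dV/dt with C = ε₀πR²/d = 4.324×10^-12 F, so I_d = (4.324×10^-12)(3.90×10^6) = 1.686×10^-5 A.
Since J_d is uniform, the enclosed fraction is (r/R)² = 0.5609, giving I_d,enc = 9.46×10^-6 A.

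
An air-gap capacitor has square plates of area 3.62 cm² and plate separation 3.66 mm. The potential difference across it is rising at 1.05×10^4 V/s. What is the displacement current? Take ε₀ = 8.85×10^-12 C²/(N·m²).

The field between the plates is E = V/d, so dE/dt = (1.05×10^4)/(3.66×10^-3 m) = 2.869×10^6 V/(m·s).
I_d = ε₀ A (dE/dt) = (8.85×10^-12)(3.62×10^-4)(2.869×10^6) = 9.19×10^-9 A.

9.19×10^-9 A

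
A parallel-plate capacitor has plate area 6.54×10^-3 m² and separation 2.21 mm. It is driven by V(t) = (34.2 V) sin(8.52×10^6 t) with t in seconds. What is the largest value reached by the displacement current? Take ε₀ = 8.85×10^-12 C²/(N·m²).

(dE/dt)_max = V₀ω/d = 1.318×10^11 V/(m·s); ω = 8.52×10^6 rad/s.
I_d,max = ε₀ A (dE/dt)_max = (8.85×10^-12)(6.54×10^-3)(1.318×10^11) = 7.63×10^-3 A.

7.63×10^-3 A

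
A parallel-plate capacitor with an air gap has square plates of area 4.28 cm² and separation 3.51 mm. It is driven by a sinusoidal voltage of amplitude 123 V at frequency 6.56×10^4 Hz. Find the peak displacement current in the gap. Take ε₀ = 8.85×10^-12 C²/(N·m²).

5.47×10^-5 A

The displacement current equals the conduction current C dV/dt, which peaks at C V₀ ω.
With C = ε₀A/d = (8.85×10^-12)(4.28×10^-4)/(3.51×10^-3) = 1.079×10^-12 F and ω = 2πf = 4.122×10^5 rad/s, I_d,max = (1.079×10^-12)(123)(4.122×10^5) = 5.47×10^-5 A.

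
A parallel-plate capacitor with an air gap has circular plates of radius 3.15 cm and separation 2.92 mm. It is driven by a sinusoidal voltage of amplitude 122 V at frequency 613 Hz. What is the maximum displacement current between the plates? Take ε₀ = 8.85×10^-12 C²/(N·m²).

C = ε₀A/d = (8.85×10^-12)(3.117×10^-3)/(2.92×10^-3) = 9.447×10^-12 F; ω = 2πf = 3852 rad/s.
I_d = C dV/dt, so |I_d|_max = C V₀ ω = (9.447×10^-12)(122)(3852) = 4.44×10^-6 A.

4.44×10^-6 A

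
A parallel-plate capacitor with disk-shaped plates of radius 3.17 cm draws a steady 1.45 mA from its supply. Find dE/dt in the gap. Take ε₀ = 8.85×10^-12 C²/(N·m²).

Charge continuity gives I_d = I = 1.45×10^-3 A between the plates.
Then dE/dt = I_d/(ε₀A) = 5.19×10^10 V/(m·s).

5.19×10^10 V/(m·s)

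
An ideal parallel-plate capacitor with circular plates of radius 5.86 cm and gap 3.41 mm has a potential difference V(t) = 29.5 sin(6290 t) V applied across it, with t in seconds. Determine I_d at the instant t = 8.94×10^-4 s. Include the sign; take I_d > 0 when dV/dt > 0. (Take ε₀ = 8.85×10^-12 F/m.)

C = ε₀A/d = (8.85×10^-12)(0.01079)/(3.41×10^-3) = 2.800×10^-11 F. dV/dt = V₀ω·cos(ωt); at ωt = 5.62326 rad this factor is 0.7900.
I_d = C dV/dt = (2.800×10^-11)(29.5)(6290)(0.7900) = 4.10×10^-6 A.

4.10×10^-6 A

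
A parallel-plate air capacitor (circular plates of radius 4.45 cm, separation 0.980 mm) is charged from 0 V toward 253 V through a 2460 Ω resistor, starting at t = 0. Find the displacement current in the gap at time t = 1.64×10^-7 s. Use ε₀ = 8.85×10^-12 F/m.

0.0314 A

With C = ε₀A/d = (8.85×10^-12)(6.221×10^-3)/(9.80×10^-4) = 5.618×10^-11 F, the time constant is τ = RC = 1.382×10^-7 s, so t/τ = 1.187 and e^(−t/τ) = 0.3051.
I_d = I_cond = (V₀/R) e^(−t/τ) = (0.1028)(0.3051) = 0.0314 A.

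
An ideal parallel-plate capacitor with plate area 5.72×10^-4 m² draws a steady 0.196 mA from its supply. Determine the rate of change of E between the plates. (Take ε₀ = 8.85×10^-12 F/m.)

3.87×10^10 V/(m·s)

Charge continuity gives I_d = I = 1.96×10^-4 A between the plates.
Then dE/dt = I_d/(ε₀A) = 3.87×10^10 V/(m·s).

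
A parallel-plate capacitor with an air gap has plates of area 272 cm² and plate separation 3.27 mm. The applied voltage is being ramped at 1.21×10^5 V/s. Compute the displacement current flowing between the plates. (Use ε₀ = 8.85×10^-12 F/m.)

8.91×10^-6 A

E = V/d so dE/dt = (dV/dt)/d = 3.700×10^7 V/(m·s), and I_d = ε₀ A dE/dt = (8.85×10^-12)(0.0272)(3.700×10^7) = 8.91×10^-6 A.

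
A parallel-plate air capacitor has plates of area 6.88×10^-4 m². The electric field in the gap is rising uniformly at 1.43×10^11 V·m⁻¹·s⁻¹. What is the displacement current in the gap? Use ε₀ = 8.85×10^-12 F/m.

The displacement current is ε₀ times dΦ_E/dt = ε₀ A dE/dt = (8.85×10^-12)(6.88×10^-4)(1.43×10^11) = 8.71×10^-4 A.

8.71×10^-4 A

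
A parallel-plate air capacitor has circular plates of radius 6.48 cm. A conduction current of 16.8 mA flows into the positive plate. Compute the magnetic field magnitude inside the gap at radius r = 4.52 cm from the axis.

3.62×10^-8 T

By continuity the displacement current in the gap matches the conduction current: I_d = 0.0168 A.
For r < R the Ampère–Maxwell law gives B(2πr) = μ₀ I_d (r²/R²), so B = μ₀ I_d r/(2πR²) = (4π×10^-7)(0.0168)(0.0452)/(2π·0.0648²) = 3.62×10^-8 T.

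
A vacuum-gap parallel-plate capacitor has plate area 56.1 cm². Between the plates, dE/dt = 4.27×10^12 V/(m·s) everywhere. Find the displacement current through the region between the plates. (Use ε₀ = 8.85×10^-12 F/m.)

0.212 A

With a uniform field, Φ_E = EA, so I_d = ε₀ A dE/dt = 0.212 A.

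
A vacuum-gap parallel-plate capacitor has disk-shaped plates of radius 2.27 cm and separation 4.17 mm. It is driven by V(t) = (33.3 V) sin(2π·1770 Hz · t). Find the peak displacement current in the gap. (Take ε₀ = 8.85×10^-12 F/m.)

(dE/dt)_max = V₀ω/d = 8.880×10^7 V/(m·s); ω = 2πf = 1.112×10^4 rad/s.
I_d,max = ε₀ A (dE/dt)_max = (8.85×10^-12)(1.619×10^-3)(8.880×10^7) = 1.27×10^-6 A.

1.27×10^-6 A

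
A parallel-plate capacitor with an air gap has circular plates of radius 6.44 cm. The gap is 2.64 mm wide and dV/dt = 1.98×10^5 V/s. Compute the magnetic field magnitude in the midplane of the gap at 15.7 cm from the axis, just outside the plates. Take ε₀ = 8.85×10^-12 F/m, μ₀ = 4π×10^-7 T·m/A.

dE/dt = (dV/dt)/d = 7.500×10^7 V/(m·s); I_d = ε₀(πR²)(dE/dt) = (8.85×10^-12)(0.01303)(7.500×10^7) = 8.649×10^-6 A.
With r > R the enclosed displacement current is the full I_d; B = μ₀ I_d / (2πr) = 1.10×10^-11 T.

1.10×10^-11 T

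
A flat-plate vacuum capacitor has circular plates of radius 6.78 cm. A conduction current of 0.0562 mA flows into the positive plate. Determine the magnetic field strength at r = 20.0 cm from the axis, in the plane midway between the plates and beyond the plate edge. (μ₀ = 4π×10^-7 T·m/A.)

5.62×10^-11 T

No conduction current crosses the gap, so I_d there equals the 5.62×10^-5 A in the leads.
With r > R the enclosed displacement current is the full I_d; B = μ₀ I_d / (2πr) = 5.62×10^-11 T.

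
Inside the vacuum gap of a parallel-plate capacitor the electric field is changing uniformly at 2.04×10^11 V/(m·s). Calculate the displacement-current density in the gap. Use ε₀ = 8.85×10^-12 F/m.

The displacement-current density is ε₀ ∂E/∂t = (8.85×10^-12)(2.04×10^11) = 1.81 A/m².

1.81 A/m²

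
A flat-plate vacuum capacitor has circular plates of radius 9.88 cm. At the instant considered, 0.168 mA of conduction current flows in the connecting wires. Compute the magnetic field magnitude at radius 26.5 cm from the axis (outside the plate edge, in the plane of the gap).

1.27×10^-10 T

No conduction current crosses the gap, so I_d there equals the 1.68×10^-4 A in the leads.
Outside the plates the loop encloses all of I_d, so B·2πr = μ₀ I_d and B = 1.27×10^-10 T.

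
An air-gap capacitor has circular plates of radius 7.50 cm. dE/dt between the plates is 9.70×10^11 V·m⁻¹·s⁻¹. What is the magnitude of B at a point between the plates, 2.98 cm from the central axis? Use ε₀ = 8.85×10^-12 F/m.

1.61×10^-7 T

Through the whole plate area (πR² = 0.01767 m²), I_d = ε₀ πR² dE/dt = 0.1517 A.
∮B·dl = μ₀ I_d,enc with I_d,enc = I_d r²/R² = 0.02395 A; so B = μ₀ I_d,enc/(2πr) = 1.61×10^-7 T.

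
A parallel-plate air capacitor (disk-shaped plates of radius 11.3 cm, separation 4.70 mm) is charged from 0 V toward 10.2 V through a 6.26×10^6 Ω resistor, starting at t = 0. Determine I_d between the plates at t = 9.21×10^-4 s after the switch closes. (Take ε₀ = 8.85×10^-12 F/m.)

C = ε₀A/d = (8.85×10^-12)(0.04011)/(4.70×10^-3) = 7.553×10^-11 F, so τ = RC = 4.728×10^-4 s.
The conduction current is I(t) = (V₀/R) e^(−t/τ), and the displacement current between the plates equals it.
t/τ = 1.948; I_d = (10.2/6.26×10^6) · e^(−1.948) = (1.629×10^-6)(0.1426) = 2.32×10^-7 A.

2.32×10^-7 A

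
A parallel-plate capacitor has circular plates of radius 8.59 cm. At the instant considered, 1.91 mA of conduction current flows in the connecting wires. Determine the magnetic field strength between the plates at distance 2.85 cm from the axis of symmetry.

No conduction current crosses the gap, so I_d there equals the 1.91×10^-3 A in the leads.
An Ampèrian loop of radius r encloses a fraction (r/R)² of I_d. Then B·2πr = μ₀ I_d (r/R)², giving B = μ₀ I_d r/(2πR²) = 1.48×10^-9 T.

1.48×10^-9 T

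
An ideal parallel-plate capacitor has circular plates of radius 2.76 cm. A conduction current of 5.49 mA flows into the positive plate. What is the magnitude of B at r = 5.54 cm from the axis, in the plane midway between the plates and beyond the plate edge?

By continuity the displacement current in the gap matches the conduction current: I_d = 5.49×10^-3 A.
With r > R the enclosed displacement current is the full I_d; B = μ₀ I_d / (2πr) = 1.98×10^-8 T.

1.98×10^-8 T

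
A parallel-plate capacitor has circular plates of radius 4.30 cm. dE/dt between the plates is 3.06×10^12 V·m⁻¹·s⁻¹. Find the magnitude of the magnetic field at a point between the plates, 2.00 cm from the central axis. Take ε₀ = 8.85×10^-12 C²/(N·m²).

3.40×10^-7 T

Through the whole plate area (πR² = 5.809×10^-3 m²), I_d = ε₀ πR² dE/dt = 0.1573 A.
For r < R the Ampère–Maxwell law gives B(2πr) = μ₀ I_d (r²/R²), so B = μ₀ I_d r/(2πR²) = (4π×10^-7)(0.1573)(0.0200)/(2π·0.0430²) = 3.40×10^-7 T.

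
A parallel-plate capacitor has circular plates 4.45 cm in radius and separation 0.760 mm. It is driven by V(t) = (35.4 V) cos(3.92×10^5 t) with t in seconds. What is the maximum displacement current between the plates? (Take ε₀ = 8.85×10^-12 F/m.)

C = ε₀A/d = (8.85×10^-12)(6.221×10^-3)/(7.60×10^-4) = 7.244×10^-11 F; ω = 3.92×10^5 rad/s.
I_d = C dV/dt, so |I_d|_max = C V₀ ω = (7.244×10^-11)(35.4)(3.92×10^5) = 1.01×10^-3 A.

1.01×10^-3 A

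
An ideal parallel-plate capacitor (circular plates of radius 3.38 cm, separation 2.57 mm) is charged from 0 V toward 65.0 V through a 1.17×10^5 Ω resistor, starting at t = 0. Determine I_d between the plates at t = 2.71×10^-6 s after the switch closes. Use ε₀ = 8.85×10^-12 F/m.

8.53×10^-5 A

C = ε₀A/d = (8.85×10^-12)(3.589×10^-3)/(2.57×10^-3) = 1.236×10^-11 F and τ = RC = 1.446×10^-6 s. I_d in the gap equals the RC charging current.
I_d(t) = (V₀/R) e^(−t/τ) = 5.556×10^-4 · e^(−1.874) = 8.53×10^-5 A.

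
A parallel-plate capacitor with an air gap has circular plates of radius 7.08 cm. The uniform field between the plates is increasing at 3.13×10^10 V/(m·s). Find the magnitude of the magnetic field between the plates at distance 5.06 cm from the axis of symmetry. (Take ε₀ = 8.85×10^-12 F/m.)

I_d = ε₀ dΦ_E/dt = ε₀ πR² (dE/dt) = (8.85×10^-12)(0.01575)(3.13×10^10) = 4.363×10^-3 A through the full plate area.
For r < R the Ampère–Maxwell law gives B(2πr) = μ₀ I_d (r²/R²), so B = μ₀ I_d r/(2πR²) = (4π×10^-7)(4.363×10^-3)(0.0506)/(2π·0.0708²) = 8.81×10^-9 T.

8.81×10^-9 T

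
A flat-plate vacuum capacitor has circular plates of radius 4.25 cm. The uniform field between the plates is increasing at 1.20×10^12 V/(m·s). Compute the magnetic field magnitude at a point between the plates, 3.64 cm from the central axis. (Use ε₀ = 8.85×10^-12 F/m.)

2.43×10^-7 T

I_d = ε₀ dΦ_E/dt = ε₀ πR² (dE/dt) = (8.85×10^-12)(5.675×10^-3)(1.20×10^12) = 0.06027 A through the full plate area.
For r < R the Ampère–Maxwell law gives B(2πr) = μ₀ I_d (r²/R²), so B = μ₀ I_d r/(2πR²) = (4π×10^-7)(0.06027)(0.0364)/(2π·0.0425²) = 2.43×10^-7 T.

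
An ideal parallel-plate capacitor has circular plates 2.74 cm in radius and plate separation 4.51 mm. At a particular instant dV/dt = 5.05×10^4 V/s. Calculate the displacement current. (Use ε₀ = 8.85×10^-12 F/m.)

The displacement current equals the charging current C dV/dt. With C = ε₀A/d = (8.85×10^-12)(2.359×10^-3)/(4.51×10^-3) = 4.629×10^-12 F, I_d = (4.629×10^-12)(5.05×10^4) = 2.34×10^-7 A.

2.34×10^-7 A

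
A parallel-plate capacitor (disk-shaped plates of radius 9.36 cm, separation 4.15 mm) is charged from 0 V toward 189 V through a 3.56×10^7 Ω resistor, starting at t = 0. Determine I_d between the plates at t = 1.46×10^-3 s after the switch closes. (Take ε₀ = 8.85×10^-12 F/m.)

C = ε₀A/d = (8.85×10^-12)(0.02752)/(4.15×10^-3) = 5.869×10^-11 F and τ = RC = 2.089×10^-3 s. I_d in the gap equals the RC charging current.
I_d(t) = (V₀/R) e^(−t/τ) = 5.309×10^-6 · e^(−0.6989) = 2.64×10^-6 A.

2.64×10^-6 A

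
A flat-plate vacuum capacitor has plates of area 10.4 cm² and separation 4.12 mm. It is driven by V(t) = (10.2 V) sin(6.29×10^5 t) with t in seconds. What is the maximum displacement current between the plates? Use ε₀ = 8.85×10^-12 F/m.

1.43×10^-5 A

(dE/dt)_max = V₀ω/d = 1.557×10^9 V/(m·s); ω = 6.29×10^5 rad/s.
I_d,max = ε₀ A (dE/dt)_max = (8.85×10^-12)(1.04×10^-3)(1.557×10^9) = 1.43×10^-5 A.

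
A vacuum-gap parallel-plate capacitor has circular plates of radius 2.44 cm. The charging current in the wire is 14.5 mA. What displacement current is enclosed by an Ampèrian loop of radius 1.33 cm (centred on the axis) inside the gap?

No conduction current crosses the gap, so I_d there equals the 0.0145 A in the leads.
The field is uniform, so I_d,enc = I_d (r/R)² = (0.0145)(1.33/2.44)² = 4.31×10^-3 A.

4.31×10^-3 A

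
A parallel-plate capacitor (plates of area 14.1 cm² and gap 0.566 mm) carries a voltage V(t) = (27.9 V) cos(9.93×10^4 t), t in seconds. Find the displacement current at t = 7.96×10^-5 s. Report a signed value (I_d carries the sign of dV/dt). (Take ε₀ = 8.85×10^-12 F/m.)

-6.10×10^-5 A

dV/dt = (27.9)(9.93×10^4)·−sin(7.90428) = -2.767×10^6 V/s.
I_d = C dV/dt with C = ε₀A/d = (8.85×10^-12)(1.41×10^-3)/(5.66×10^-4) = 2.205×10^-11 F, so I_d = (2.205×10^-11)(-2.767×10^6) = -6.10×10^-5 A.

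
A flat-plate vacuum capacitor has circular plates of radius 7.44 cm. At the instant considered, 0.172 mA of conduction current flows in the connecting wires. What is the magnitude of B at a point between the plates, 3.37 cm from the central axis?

2.09×10^-10 T

No conduction current crosses the gap, so I_d there equals the 1.72×10^-4 A in the leads.
An Ampèrian loop of radius r encloses a fraction (r/R)² of I_d. Then B·2πr = μ₀ I_d (r/R)², giving B = μ₀ I_d r/(2πR²) = 2.09×10^-10 T.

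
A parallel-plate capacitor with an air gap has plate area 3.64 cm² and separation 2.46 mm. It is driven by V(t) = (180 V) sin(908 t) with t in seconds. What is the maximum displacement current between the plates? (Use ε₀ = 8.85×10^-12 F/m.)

2.14×10^-7 A

The displacement current equals the conduction current C dV/dt, which peaks at C V₀ ω.
With C = ε₀A/d = (8.85×10^-12)(3.64×10^-4)/(2.46×10^-3) = 1.310×10^-12 F and ω = 908 rad/s, I_d,max = (1.310×10^-12)(180)(908) = 2.14×10^-7 A.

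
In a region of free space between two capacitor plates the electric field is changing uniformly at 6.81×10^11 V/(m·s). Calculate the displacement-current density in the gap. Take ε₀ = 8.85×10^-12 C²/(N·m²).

6.03 A/m²

J_d = ε₀ ∂E/∂t, so J_d = 6.03 A/m².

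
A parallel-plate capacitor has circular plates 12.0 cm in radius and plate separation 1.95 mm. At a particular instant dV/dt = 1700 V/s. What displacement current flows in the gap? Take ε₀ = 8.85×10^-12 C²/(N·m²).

3.49×10^-7 A

E = V/d so dE/dt = (dV/dt)/d = 8.718×10^5 V/(m·s), and I_d = ε₀ A dE/dt = (8.85×10^-12)(0.04524)(8.718×10^5) = 3.49×10^-7 A.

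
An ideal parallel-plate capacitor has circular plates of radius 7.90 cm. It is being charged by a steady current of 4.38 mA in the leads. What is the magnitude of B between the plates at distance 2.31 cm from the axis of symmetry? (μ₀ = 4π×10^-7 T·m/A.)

Between the plates the displacement current equals the wire current: I_d = 4.38 mA = 4.38×10^-3 A.
For r < R the Ampère–Maxwell law gives B(2πr) = μ₀ I_d (r²/R²), so B = μ₀ I_d r/(2πR²) = (4π×10^-7)(4.38×10^-3)(0.0231)/(2π·0.0790²) = 3.24×10^-9 T.

3.24×10^-9 T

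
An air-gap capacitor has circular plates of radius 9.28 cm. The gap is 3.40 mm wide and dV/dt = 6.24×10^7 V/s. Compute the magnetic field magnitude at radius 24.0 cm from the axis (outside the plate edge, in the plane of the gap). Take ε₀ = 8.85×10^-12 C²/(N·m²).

3.66×10^-9 T

I_d = C dV/dt with C = ε₀πR²/d = 7.041×10^-11 F, so I_d = (7.041×10^-11)(6.24×10^7) = 4.394×10^-3 A.
For r ≥ R the full I_d is enclosed: B = μ₀ I_d/(2πr) = (4π×10^-7)(4.394×10^-3)/(2π·0.240) = 3.66×10^-9 T.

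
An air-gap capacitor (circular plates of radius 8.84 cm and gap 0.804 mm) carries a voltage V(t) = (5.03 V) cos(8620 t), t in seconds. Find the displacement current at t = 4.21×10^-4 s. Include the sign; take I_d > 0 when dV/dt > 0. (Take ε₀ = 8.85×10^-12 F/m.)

dE/dt = (V₀ω/d)·−sin(ωt) with ωt = 3.62902 rad: (5.03)(8620)(0.4684)/(8.04×10^-4) = 2.526×10^7 V/(m·s).
I_d = ε₀ A dE/dt = (8.85×10^-12)(0.02455)(2.526×10^7) = 5.49×10^-6 A.

5.49×10^-6 A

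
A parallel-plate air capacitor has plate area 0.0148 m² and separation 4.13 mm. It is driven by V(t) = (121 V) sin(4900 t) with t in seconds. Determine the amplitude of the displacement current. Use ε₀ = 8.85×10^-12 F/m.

(dE/dt)_max = V₀ω/d = 1.436×10^8 V/(m·s); ω = 4900 rad/s.
I_d,max = ε₀ A (dE/dt)_max = (8.85×10^-12)(0.0148)(1.436×10^8) = 1.88×10^-5 A.

1.88×10^-5 A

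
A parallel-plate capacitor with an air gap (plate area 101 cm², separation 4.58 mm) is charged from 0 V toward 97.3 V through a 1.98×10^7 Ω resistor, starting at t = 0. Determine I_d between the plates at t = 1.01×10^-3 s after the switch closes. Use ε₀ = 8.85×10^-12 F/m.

With C = ε₀A/d = (8.85×10^-12)(0.0101)/(4.58×10^-3) = 1.952×10^-11 F, the time constant is τ = RC = 3.865×10^-4 s, so t/τ = 2.613 and e^(−t/τ) = 0.07331.
I_d = I_cond = (V₀/R) e^(−t/τ) = (4.914×10^-6)(0.07331) = 3.60×10^-7 A.

3.60×10^-7 A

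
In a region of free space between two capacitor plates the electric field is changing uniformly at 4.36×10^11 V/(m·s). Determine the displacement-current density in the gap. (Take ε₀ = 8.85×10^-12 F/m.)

3.86 A/m²

J_d = ε₀ ∂E/∂t, so J_d = 3.86 A/m².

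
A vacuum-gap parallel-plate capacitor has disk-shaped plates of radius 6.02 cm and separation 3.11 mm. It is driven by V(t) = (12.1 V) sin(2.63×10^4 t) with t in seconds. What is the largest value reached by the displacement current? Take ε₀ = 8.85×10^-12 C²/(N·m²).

C = ε₀A/d = (8.85×10^-12)(0.01139)/(3.11×10^-3) = 3.241×10^-11 F; ω = 2.63×10^4 rad/s.
I_d = C dV/dt, so |I_d|_max = C V₀ ω = (3.241×10^-11)(12.1)(2.63×10^4) = 1.03×10^-5 A.

1.03×10^-5 A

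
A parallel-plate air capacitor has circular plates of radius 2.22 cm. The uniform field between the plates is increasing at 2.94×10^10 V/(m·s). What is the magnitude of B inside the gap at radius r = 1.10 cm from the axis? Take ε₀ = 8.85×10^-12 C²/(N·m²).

Through the whole plate area (πR² = 1.548×10^-3 m²), I_d = ε₀ πR² dE/dt = 4.028×10^-4 A.
An Ampèrian loop of radius r encloses a fraction (r/R)² of I_d. Then B·2πr = μ₀ I_d (r/R)², giving B = μ₀ I_d r/(2πR²) = 1.80×10^-9 T.

1.80×10^-9 T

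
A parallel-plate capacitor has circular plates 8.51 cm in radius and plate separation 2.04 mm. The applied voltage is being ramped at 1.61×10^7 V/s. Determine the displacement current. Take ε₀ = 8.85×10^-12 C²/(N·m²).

The field between the plates is E = V/d, so dE/dt = (1.61×10^7)/(2.04×10^-3 m) = 7.892×10^9 V/(m·s).
I_d = ε₀ A (dE/dt) = (8.85×10^-12)(0.02275)(7.892×10^9) = 1.59×10^-3 A.

1.59×10^-3 A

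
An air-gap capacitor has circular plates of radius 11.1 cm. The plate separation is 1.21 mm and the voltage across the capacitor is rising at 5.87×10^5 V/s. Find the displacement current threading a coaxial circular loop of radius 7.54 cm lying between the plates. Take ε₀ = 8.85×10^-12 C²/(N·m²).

7.67×10^-5 A

dE/dt = (dV/dt)/d = 4.851×10^8 V/(m·s); I_d = ε₀(πR²)(dE/dt) = (8.85×10^-12)(0.03871)(4.851×10^8) = 1.662×10^-4 A.
The field is uniform, so I_d,enc = I_d (r/R)² = (1.662×10^-4)(7.54/11.1)² = 7.67×10^-5 A.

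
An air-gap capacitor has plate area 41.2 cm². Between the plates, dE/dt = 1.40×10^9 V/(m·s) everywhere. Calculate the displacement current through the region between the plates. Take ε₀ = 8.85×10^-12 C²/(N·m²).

5.10×10^-5 A

With a uniform field, Φ_E = EA, so I_d = ε₀ A dE/dt = 5.10×10^-5 A.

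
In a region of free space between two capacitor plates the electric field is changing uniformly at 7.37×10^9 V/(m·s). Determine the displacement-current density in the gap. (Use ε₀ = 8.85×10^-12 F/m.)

J_d = ε₀ ∂E/∂t, so J_d = 0.0652 A/m².

0.0652 A/m²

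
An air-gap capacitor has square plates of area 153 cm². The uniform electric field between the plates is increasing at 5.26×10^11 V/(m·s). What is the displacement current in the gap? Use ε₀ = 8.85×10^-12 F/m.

With a uniform field, Φ_E = EA, so I_d = ε₀ A dE/dt = 0.0712 A.

0.0712 A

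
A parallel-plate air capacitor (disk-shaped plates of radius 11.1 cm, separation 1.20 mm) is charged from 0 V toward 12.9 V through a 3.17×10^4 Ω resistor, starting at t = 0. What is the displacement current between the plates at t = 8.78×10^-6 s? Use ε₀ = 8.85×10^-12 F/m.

1.54×10^-4 A

C = ε₀A/d = (8.85×10^-12)(0.03871)/(1.20×10^-3) = 2.855×10^-10 F and τ = RC = 9.050×10^-6 s. I_d in the gap equals the RC charging current.
I_d(t) = (V₀/R) e^(−t/τ) = 4.069×10^-4 · e^(−0.9702) = 1.54×10^-4 A.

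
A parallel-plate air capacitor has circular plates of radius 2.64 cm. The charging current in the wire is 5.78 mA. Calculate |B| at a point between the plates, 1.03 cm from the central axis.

1.71×10^-8 T

Between the plates the displacement current equals the wire current: I_d = 5.78 mA = 5.78×10^-3 A.
For r < R the Ampère–Maxwell law gives B(2πr) = μ₀ I_d (r²/R²), so B = μ₀ I_d r/(2πR²) = (4π×10^-7)(5.78×10^-3)(0.0103)/(2π·0.0264²) = 1.71×10^-8 T.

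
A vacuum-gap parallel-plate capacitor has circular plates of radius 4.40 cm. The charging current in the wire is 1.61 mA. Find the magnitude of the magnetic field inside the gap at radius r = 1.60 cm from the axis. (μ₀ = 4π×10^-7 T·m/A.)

No conduction current crosses the gap, so I_d there equals the 1.61×10^-3 A in the leads.
∮B·dl = μ₀ I_d,enc with I_d,enc = I_d r²/R² = 2.129×10^-4 A; so B = μ₀ I_d,enc/(2πr) = 2.66×10^-9 T.

2.66×10^-9 T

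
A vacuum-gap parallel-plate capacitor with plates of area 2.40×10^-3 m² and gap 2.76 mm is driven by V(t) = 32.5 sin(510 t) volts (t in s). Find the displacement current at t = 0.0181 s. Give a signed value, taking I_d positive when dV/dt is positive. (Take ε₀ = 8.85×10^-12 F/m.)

dV/dt = (32.5)(510)·cos(9.231) = -1.626×10^4 V/s.
I_d = C dV/dt with C = ε₀A/d = (8.85×10^-12)(2.40×10^-3)/(2.76×10^-3) = 7.696×10^-12 F, so I_d = (7.696×10^-12)(-1.626×10^4) = -1.25×10^-7 A.

-1.25×10^-7 A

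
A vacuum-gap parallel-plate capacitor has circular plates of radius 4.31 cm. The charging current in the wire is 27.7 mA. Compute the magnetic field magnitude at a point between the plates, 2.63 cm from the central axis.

7.84×10^-8 T

By continuity the displacement current in the gap matches the conduction current: I_d = 0.0277 A.
An Ampèrian loop of radius r encloses a fraction (r/R)² of I_d. Then B·2πr = μ₀ I_d (r/R)², giving B = μ₀ I_d r/(2πR²) = 7.84×10^-8 T.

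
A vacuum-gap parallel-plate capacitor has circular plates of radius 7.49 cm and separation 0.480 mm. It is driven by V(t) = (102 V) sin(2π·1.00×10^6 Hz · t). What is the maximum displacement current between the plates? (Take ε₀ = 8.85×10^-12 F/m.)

C = ε₀A/d = (8.85×10^-12)(0.01762)/(4.80×10^-4) = 3.249×10^-10 F; ω = 2πf = 6.283×10^6 rad/s.
I_d = C dV/dt, so |I_d|_max = C V₀ ω = (3.249×10^-10)(102)(6.283×10^6) = 0.208 A.

0.208 A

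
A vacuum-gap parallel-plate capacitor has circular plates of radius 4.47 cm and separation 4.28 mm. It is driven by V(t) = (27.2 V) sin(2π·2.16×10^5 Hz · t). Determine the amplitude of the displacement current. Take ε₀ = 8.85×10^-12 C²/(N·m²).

C = ε₀A/d = (8.85×10^-12)(6.277×10^-3)/(4.28×10^-3) = 1.298×10^-11 F; ω = 2πf = 1.357×10^6 rad/s.
I_d = C dV/dt, so |I_d|_max = C V₀ ω = (1.298×10^-11)(27.2)(1.357×10^6) = 4.79×10^-4 A.

4.79×10^-4 A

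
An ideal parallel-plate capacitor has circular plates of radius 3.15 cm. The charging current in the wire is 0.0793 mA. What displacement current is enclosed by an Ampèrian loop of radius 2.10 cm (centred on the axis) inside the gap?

3.52×10^-5 A

No conduction current crosses the gap, so I_d there equals the 7.93×10^-5 A in the leads.
Since J_d is uniform, the enclosed fraction is (r/R)² = 0.4444, giving I_d,enc = 3.52×10^-5 A.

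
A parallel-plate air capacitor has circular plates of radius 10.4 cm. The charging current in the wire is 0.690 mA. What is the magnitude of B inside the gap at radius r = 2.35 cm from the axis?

No conduction current crosses the gap, so I_d there equals the 6.90×10^-4 A in the leads.
For r < R the Ampère–Maxwell law gives B(2πr) = μ₀ I_d (r²/R²), so B = μ₀ I_d r/(2πR²) = (4π×10^-7)(6.90×10^-4)(0.0235)/(2π·0.104²) = 3.00×10^-10 T.

3.00×10^-10 T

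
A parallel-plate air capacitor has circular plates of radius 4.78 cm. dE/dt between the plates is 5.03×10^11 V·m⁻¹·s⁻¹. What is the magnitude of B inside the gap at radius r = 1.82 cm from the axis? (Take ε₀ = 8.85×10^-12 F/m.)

Through the whole plate area (πR² = 7.178×10^-3 m²), I_d = ε₀ πR² dE/dt = 0.03195 A.
∮B·dl = μ₀ I_d,enc with I_d,enc = I_d r²/R² = 4.632×10^-3 A; so B = μ₀ I_d,enc/(2πr) = 5.09×10^-8 T.

5.09×10^-8 T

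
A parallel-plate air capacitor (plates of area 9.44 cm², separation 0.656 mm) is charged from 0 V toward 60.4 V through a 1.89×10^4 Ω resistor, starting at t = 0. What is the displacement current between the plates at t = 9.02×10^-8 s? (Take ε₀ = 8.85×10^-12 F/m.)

2.20×10^-3 A

With C = ε₀A/d = (8.85×10^-12)(9.44×10^-4)/(6.56×10^-4) = 1.274×10^-11 F, the time constant is τ = RC = 2.408×10^-7 s, so t/τ = 0.3746 and e^(−t/τ) = 0.6876.
I_d = I_cond = (V₀/R) e^(−t/τ) = (3.196×10^-3)(0.6876) = 2.20×10^-3 A.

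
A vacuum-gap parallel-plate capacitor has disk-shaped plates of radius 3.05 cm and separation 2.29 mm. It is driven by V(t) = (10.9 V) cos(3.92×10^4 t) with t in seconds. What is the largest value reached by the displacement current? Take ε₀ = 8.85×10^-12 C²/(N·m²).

4.83×10^-6 A

(dE/dt)_max = V₀ω/d = 1.866×10^8 V/(m·s); ω = 3.92×10^4 rad/s.
I_d,max = ε₀ A (dE/dt)_max = (8.85×10^-12)(2.922×10^-3)(1.866×10^8) = 4.83×10^-6 A.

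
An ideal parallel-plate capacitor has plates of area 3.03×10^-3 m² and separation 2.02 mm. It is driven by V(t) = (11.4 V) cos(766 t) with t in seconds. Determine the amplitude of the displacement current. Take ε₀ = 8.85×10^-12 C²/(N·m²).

C = ε₀A/d = (8.85×10^-12)(3.03×10^-3)/(2.02×10^-3) = 1.328×10^-11 F; ω = 766 rad/s.
I_d = C dV/dt, so |I_d|_max = C V₀ ω = (1.328×10^-11)(11.4)(766) = 1.16×10^-7 A.

1.16×10^-7 A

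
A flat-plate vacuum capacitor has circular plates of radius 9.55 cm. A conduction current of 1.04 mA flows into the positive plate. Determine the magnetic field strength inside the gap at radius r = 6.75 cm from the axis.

No conduction current crosses the gap, so I_d there equals the 1.04×10^-3 A in the leads.
An Ampèrian loop of radius r encloses a fraction (r/R)² of I_d. Then B·2πr = μ₀ I_d (r/R)², giving B = μ₀ I_d r/(2πR²) = 1.54×10^-9 T.

1.54×10^-9 T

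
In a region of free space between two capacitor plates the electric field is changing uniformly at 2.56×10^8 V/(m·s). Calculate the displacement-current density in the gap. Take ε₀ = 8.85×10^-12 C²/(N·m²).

The displacement-current density is ε₀ ∂E/∂t = (8.85×10^-12)(2.56×10^8) = 2.27×10^-3 A/m².

2.27×10^-3 A/m²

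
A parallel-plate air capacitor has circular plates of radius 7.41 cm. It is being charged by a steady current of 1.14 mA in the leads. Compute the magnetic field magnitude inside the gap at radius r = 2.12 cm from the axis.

8.80×10^-10 T

By continuity the displacement current in the gap matches the conduction current: I_d = 1.14×10^-3 A.
An Ampèrian loop of radius r encloses a fraction (r/R)² of I_d. Then B·2πr = μ₀ I_d (r/R)², giving B = μ₀ I_d r/(2πR²) = 8.80×10^-10 T.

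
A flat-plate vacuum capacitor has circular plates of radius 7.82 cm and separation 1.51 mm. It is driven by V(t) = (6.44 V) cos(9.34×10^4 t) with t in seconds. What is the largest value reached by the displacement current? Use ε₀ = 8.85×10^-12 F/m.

6.77×10^-5 A

C = ε₀A/d = (8.85×10^-12)(0.01921)/(1.51×10^-3) = 1.126×10^-10 F; ω = 9.34×10^4 rad/s.
I_d = C dV/dt, so |I_d|_max = C V₀ ω = (1.126×10^-10)(6.44)(9.34×10^4) = 6.77×10^-5 A.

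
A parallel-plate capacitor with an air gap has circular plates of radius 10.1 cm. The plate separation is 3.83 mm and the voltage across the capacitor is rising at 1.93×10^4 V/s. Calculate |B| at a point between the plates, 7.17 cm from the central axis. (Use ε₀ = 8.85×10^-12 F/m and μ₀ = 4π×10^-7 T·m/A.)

2.01×10^-12 T

I_d = C dV/dt with C = ε₀πR²/d = 7.406×10^-11 F, so I_d = (7.406×10^-11)(1.93×10^4) = 1.429×10^-6 A.
∮B·dl = μ₀ I_d,enc with I_d,enc = I_d r²/R² = 7.202×10^-7 A; so B = μ₀ I_d,enc/(2πr) = 2.01×10^-12 T.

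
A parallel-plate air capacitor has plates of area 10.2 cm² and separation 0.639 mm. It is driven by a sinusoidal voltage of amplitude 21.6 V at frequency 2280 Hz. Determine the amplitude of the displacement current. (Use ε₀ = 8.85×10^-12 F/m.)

4.37×10^-6 A

The displacement current equals the conduction current C dV/dt, which peaks at C V₀ ω.
With C = ε₀A/d = (8.85×10^-12)(1.02×10^-3)/(6.39×10^-4) = 1.413×10^-11 F and ω = 2πf = 1.433×10^4 rad/s, I_d,max = (1.413×10^-11)(21.6)(1.433×10^4) = 4.37×10^-6 A.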